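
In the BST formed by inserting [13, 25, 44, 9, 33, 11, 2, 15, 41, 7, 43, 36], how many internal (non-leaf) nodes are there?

Tree built from: [13, 25, 44, 9, 33, 11, 2, 15, 41, 7, 43, 36]
Tree (level-order array): [13, 9, 25, 2, 11, 15, 44, None, 7, None, None, None, None, 33, None, None, None, None, 41, 36, 43]
Rule: An internal node has at least one child.
Per-node child counts:
  node 13: 2 child(ren)
  node 9: 2 child(ren)
  node 2: 1 child(ren)
  node 7: 0 child(ren)
  node 11: 0 child(ren)
  node 25: 2 child(ren)
  node 15: 0 child(ren)
  node 44: 1 child(ren)
  node 33: 1 child(ren)
  node 41: 2 child(ren)
  node 36: 0 child(ren)
  node 43: 0 child(ren)
Matching nodes: [13, 9, 2, 25, 44, 33, 41]
Count of internal (non-leaf) nodes: 7


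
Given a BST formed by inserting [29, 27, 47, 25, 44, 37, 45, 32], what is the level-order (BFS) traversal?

Tree insertion order: [29, 27, 47, 25, 44, 37, 45, 32]
Tree (level-order array): [29, 27, 47, 25, None, 44, None, None, None, 37, 45, 32]
BFS from the root, enqueuing left then right child of each popped node:
  queue [29] -> pop 29, enqueue [27, 47], visited so far: [29]
  queue [27, 47] -> pop 27, enqueue [25], visited so far: [29, 27]
  queue [47, 25] -> pop 47, enqueue [44], visited so far: [29, 27, 47]
  queue [25, 44] -> pop 25, enqueue [none], visited so far: [29, 27, 47, 25]
  queue [44] -> pop 44, enqueue [37, 45], visited so far: [29, 27, 47, 25, 44]
  queue [37, 45] -> pop 37, enqueue [32], visited so far: [29, 27, 47, 25, 44, 37]
  queue [45, 32] -> pop 45, enqueue [none], visited so far: [29, 27, 47, 25, 44, 37, 45]
  queue [32] -> pop 32, enqueue [none], visited so far: [29, 27, 47, 25, 44, 37, 45, 32]
Result: [29, 27, 47, 25, 44, 37, 45, 32]


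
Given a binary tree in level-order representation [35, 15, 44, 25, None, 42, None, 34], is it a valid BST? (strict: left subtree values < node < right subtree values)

Level-order array: [35, 15, 44, 25, None, 42, None, 34]
Validate using subtree bounds (lo, hi): at each node, require lo < value < hi,
then recurse left with hi=value and right with lo=value.
Preorder trace (stopping at first violation):
  at node 35 with bounds (-inf, +inf): OK
  at node 15 with bounds (-inf, 35): OK
  at node 25 with bounds (-inf, 15): VIOLATION
Node 25 violates its bound: not (-inf < 25 < 15).
Result: Not a valid BST


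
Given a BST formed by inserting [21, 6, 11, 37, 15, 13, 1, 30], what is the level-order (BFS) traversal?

Tree insertion order: [21, 6, 11, 37, 15, 13, 1, 30]
Tree (level-order array): [21, 6, 37, 1, 11, 30, None, None, None, None, 15, None, None, 13]
BFS from the root, enqueuing left then right child of each popped node:
  queue [21] -> pop 21, enqueue [6, 37], visited so far: [21]
  queue [6, 37] -> pop 6, enqueue [1, 11], visited so far: [21, 6]
  queue [37, 1, 11] -> pop 37, enqueue [30], visited so far: [21, 6, 37]
  queue [1, 11, 30] -> pop 1, enqueue [none], visited so far: [21, 6, 37, 1]
  queue [11, 30] -> pop 11, enqueue [15], visited so far: [21, 6, 37, 1, 11]
  queue [30, 15] -> pop 30, enqueue [none], visited so far: [21, 6, 37, 1, 11, 30]
  queue [15] -> pop 15, enqueue [13], visited so far: [21, 6, 37, 1, 11, 30, 15]
  queue [13] -> pop 13, enqueue [none], visited so far: [21, 6, 37, 1, 11, 30, 15, 13]
Result: [21, 6, 37, 1, 11, 30, 15, 13]


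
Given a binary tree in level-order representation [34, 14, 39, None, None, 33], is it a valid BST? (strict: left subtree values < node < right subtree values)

Level-order array: [34, 14, 39, None, None, 33]
Validate using subtree bounds (lo, hi): at each node, require lo < value < hi,
then recurse left with hi=value and right with lo=value.
Preorder trace (stopping at first violation):
  at node 34 with bounds (-inf, +inf): OK
  at node 14 with bounds (-inf, 34): OK
  at node 39 with bounds (34, +inf): OK
  at node 33 with bounds (34, 39): VIOLATION
Node 33 violates its bound: not (34 < 33 < 39).
Result: Not a valid BST


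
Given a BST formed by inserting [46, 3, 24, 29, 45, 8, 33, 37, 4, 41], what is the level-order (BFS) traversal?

Tree insertion order: [46, 3, 24, 29, 45, 8, 33, 37, 4, 41]
Tree (level-order array): [46, 3, None, None, 24, 8, 29, 4, None, None, 45, None, None, 33, None, None, 37, None, 41]
BFS from the root, enqueuing left then right child of each popped node:
  queue [46] -> pop 46, enqueue [3], visited so far: [46]
  queue [3] -> pop 3, enqueue [24], visited so far: [46, 3]
  queue [24] -> pop 24, enqueue [8, 29], visited so far: [46, 3, 24]
  queue [8, 29] -> pop 8, enqueue [4], visited so far: [46, 3, 24, 8]
  queue [29, 4] -> pop 29, enqueue [45], visited so far: [46, 3, 24, 8, 29]
  queue [4, 45] -> pop 4, enqueue [none], visited so far: [46, 3, 24, 8, 29, 4]
  queue [45] -> pop 45, enqueue [33], visited so far: [46, 3, 24, 8, 29, 4, 45]
  queue [33] -> pop 33, enqueue [37], visited so far: [46, 3, 24, 8, 29, 4, 45, 33]
  queue [37] -> pop 37, enqueue [41], visited so far: [46, 3, 24, 8, 29, 4, 45, 33, 37]
  queue [41] -> pop 41, enqueue [none], visited so far: [46, 3, 24, 8, 29, 4, 45, 33, 37, 41]
Result: [46, 3, 24, 8, 29, 4, 45, 33, 37, 41]


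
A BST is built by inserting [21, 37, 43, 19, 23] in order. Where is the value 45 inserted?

Starting tree (level order): [21, 19, 37, None, None, 23, 43]
Insertion path: 21 -> 37 -> 43
Result: insert 45 as right child of 43
Final tree (level order): [21, 19, 37, None, None, 23, 43, None, None, None, 45]


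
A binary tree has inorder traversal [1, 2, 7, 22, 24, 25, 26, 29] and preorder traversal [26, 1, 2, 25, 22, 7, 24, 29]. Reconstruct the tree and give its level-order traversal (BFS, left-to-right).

Inorder:  [1, 2, 7, 22, 24, 25, 26, 29]
Preorder: [26, 1, 2, 25, 22, 7, 24, 29]
Algorithm: preorder visits root first, so consume preorder in order;
for each root, split the current inorder slice at that value into
left-subtree inorder and right-subtree inorder, then recurse.
Recursive splits:
  root=26; inorder splits into left=[1, 2, 7, 22, 24, 25], right=[29]
  root=1; inorder splits into left=[], right=[2, 7, 22, 24, 25]
  root=2; inorder splits into left=[], right=[7, 22, 24, 25]
  root=25; inorder splits into left=[7, 22, 24], right=[]
  root=22; inorder splits into left=[7], right=[24]
  root=7; inorder splits into left=[], right=[]
  root=24; inorder splits into left=[], right=[]
  root=29; inorder splits into left=[], right=[]
Reconstructed level-order: [26, 1, 29, 2, 25, 22, 7, 24]


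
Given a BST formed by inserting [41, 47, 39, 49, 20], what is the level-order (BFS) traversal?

Tree insertion order: [41, 47, 39, 49, 20]
Tree (level-order array): [41, 39, 47, 20, None, None, 49]
BFS from the root, enqueuing left then right child of each popped node:
  queue [41] -> pop 41, enqueue [39, 47], visited so far: [41]
  queue [39, 47] -> pop 39, enqueue [20], visited so far: [41, 39]
  queue [47, 20] -> pop 47, enqueue [49], visited so far: [41, 39, 47]
  queue [20, 49] -> pop 20, enqueue [none], visited so far: [41, 39, 47, 20]
  queue [49] -> pop 49, enqueue [none], visited so far: [41, 39, 47, 20, 49]
Result: [41, 39, 47, 20, 49]


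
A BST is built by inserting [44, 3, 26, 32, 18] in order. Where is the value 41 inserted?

Starting tree (level order): [44, 3, None, None, 26, 18, 32]
Insertion path: 44 -> 3 -> 26 -> 32
Result: insert 41 as right child of 32
Final tree (level order): [44, 3, None, None, 26, 18, 32, None, None, None, 41]


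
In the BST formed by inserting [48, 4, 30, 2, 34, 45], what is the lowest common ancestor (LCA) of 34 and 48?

Tree insertion order: [48, 4, 30, 2, 34, 45]
Tree (level-order array): [48, 4, None, 2, 30, None, None, None, 34, None, 45]
In a BST, the LCA of p=34, q=48 is the first node v on the
root-to-leaf path with p <= v <= q (go left if both < v, right if both > v).
Walk from root:
  at 48: 34 <= 48 <= 48, this is the LCA
LCA = 48


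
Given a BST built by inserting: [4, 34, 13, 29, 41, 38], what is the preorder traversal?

Tree insertion order: [4, 34, 13, 29, 41, 38]
Tree (level-order array): [4, None, 34, 13, 41, None, 29, 38]
Preorder traversal: [4, 34, 13, 29, 41, 38]


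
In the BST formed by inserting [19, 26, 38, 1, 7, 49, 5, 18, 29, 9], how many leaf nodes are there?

Tree built from: [19, 26, 38, 1, 7, 49, 5, 18, 29, 9]
Tree (level-order array): [19, 1, 26, None, 7, None, 38, 5, 18, 29, 49, None, None, 9]
Rule: A leaf has 0 children.
Per-node child counts:
  node 19: 2 child(ren)
  node 1: 1 child(ren)
  node 7: 2 child(ren)
  node 5: 0 child(ren)
  node 18: 1 child(ren)
  node 9: 0 child(ren)
  node 26: 1 child(ren)
  node 38: 2 child(ren)
  node 29: 0 child(ren)
  node 49: 0 child(ren)
Matching nodes: [5, 9, 29, 49]
Count of leaf nodes: 4


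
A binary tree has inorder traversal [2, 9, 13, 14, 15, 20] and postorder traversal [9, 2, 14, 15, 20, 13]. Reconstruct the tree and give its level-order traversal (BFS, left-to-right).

Inorder:   [2, 9, 13, 14, 15, 20]
Postorder: [9, 2, 14, 15, 20, 13]
Algorithm: postorder visits root last, so walk postorder right-to-left;
each value is the root of the current inorder slice — split it at that
value, recurse on the right subtree first, then the left.
Recursive splits:
  root=13; inorder splits into left=[2, 9], right=[14, 15, 20]
  root=20; inorder splits into left=[14, 15], right=[]
  root=15; inorder splits into left=[14], right=[]
  root=14; inorder splits into left=[], right=[]
  root=2; inorder splits into left=[], right=[9]
  root=9; inorder splits into left=[], right=[]
Reconstructed level-order: [13, 2, 20, 9, 15, 14]


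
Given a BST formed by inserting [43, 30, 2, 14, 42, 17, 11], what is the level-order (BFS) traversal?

Tree insertion order: [43, 30, 2, 14, 42, 17, 11]
Tree (level-order array): [43, 30, None, 2, 42, None, 14, None, None, 11, 17]
BFS from the root, enqueuing left then right child of each popped node:
  queue [43] -> pop 43, enqueue [30], visited so far: [43]
  queue [30] -> pop 30, enqueue [2, 42], visited so far: [43, 30]
  queue [2, 42] -> pop 2, enqueue [14], visited so far: [43, 30, 2]
  queue [42, 14] -> pop 42, enqueue [none], visited so far: [43, 30, 2, 42]
  queue [14] -> pop 14, enqueue [11, 17], visited so far: [43, 30, 2, 42, 14]
  queue [11, 17] -> pop 11, enqueue [none], visited so far: [43, 30, 2, 42, 14, 11]
  queue [17] -> pop 17, enqueue [none], visited so far: [43, 30, 2, 42, 14, 11, 17]
Result: [43, 30, 2, 42, 14, 11, 17]


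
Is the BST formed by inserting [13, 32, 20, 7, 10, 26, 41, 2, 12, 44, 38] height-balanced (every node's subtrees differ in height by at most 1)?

Tree (level-order array): [13, 7, 32, 2, 10, 20, 41, None, None, None, 12, None, 26, 38, 44]
Definition: a tree is height-balanced if, at every node, |h(left) - h(right)| <= 1 (empty subtree has height -1).
Bottom-up per-node check:
  node 2: h_left=-1, h_right=-1, diff=0 [OK], height=0
  node 12: h_left=-1, h_right=-1, diff=0 [OK], height=0
  node 10: h_left=-1, h_right=0, diff=1 [OK], height=1
  node 7: h_left=0, h_right=1, diff=1 [OK], height=2
  node 26: h_left=-1, h_right=-1, diff=0 [OK], height=0
  node 20: h_left=-1, h_right=0, diff=1 [OK], height=1
  node 38: h_left=-1, h_right=-1, diff=0 [OK], height=0
  node 44: h_left=-1, h_right=-1, diff=0 [OK], height=0
  node 41: h_left=0, h_right=0, diff=0 [OK], height=1
  node 32: h_left=1, h_right=1, diff=0 [OK], height=2
  node 13: h_left=2, h_right=2, diff=0 [OK], height=3
All nodes satisfy the balance condition.
Result: Balanced


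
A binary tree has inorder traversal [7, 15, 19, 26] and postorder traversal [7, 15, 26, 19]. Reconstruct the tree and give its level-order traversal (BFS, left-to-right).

Inorder:   [7, 15, 19, 26]
Postorder: [7, 15, 26, 19]
Algorithm: postorder visits root last, so walk postorder right-to-left;
each value is the root of the current inorder slice — split it at that
value, recurse on the right subtree first, then the left.
Recursive splits:
  root=19; inorder splits into left=[7, 15], right=[26]
  root=26; inorder splits into left=[], right=[]
  root=15; inorder splits into left=[7], right=[]
  root=7; inorder splits into left=[], right=[]
Reconstructed level-order: [19, 15, 26, 7]


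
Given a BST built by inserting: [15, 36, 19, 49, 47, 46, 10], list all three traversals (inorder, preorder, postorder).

Tree insertion order: [15, 36, 19, 49, 47, 46, 10]
Tree (level-order array): [15, 10, 36, None, None, 19, 49, None, None, 47, None, 46]
Inorder (L, root, R): [10, 15, 19, 36, 46, 47, 49]
Preorder (root, L, R): [15, 10, 36, 19, 49, 47, 46]
Postorder (L, R, root): [10, 19, 46, 47, 49, 36, 15]


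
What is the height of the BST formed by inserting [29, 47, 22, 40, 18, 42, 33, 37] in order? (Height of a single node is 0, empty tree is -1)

Insertion order: [29, 47, 22, 40, 18, 42, 33, 37]
Tree (level-order array): [29, 22, 47, 18, None, 40, None, None, None, 33, 42, None, 37]
Compute height bottom-up (empty subtree = -1):
  height(18) = 1 + max(-1, -1) = 0
  height(22) = 1 + max(0, -1) = 1
  height(37) = 1 + max(-1, -1) = 0
  height(33) = 1 + max(-1, 0) = 1
  height(42) = 1 + max(-1, -1) = 0
  height(40) = 1 + max(1, 0) = 2
  height(47) = 1 + max(2, -1) = 3
  height(29) = 1 + max(1, 3) = 4
Height = 4


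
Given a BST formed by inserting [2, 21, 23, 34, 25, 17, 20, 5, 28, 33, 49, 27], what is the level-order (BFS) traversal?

Tree insertion order: [2, 21, 23, 34, 25, 17, 20, 5, 28, 33, 49, 27]
Tree (level-order array): [2, None, 21, 17, 23, 5, 20, None, 34, None, None, None, None, 25, 49, None, 28, None, None, 27, 33]
BFS from the root, enqueuing left then right child of each popped node:
  queue [2] -> pop 2, enqueue [21], visited so far: [2]
  queue [21] -> pop 21, enqueue [17, 23], visited so far: [2, 21]
  queue [17, 23] -> pop 17, enqueue [5, 20], visited so far: [2, 21, 17]
  queue [23, 5, 20] -> pop 23, enqueue [34], visited so far: [2, 21, 17, 23]
  queue [5, 20, 34] -> pop 5, enqueue [none], visited so far: [2, 21, 17, 23, 5]
  queue [20, 34] -> pop 20, enqueue [none], visited so far: [2, 21, 17, 23, 5, 20]
  queue [34] -> pop 34, enqueue [25, 49], visited so far: [2, 21, 17, 23, 5, 20, 34]
  queue [25, 49] -> pop 25, enqueue [28], visited so far: [2, 21, 17, 23, 5, 20, 34, 25]
  queue [49, 28] -> pop 49, enqueue [none], visited so far: [2, 21, 17, 23, 5, 20, 34, 25, 49]
  queue [28] -> pop 28, enqueue [27, 33], visited so far: [2, 21, 17, 23, 5, 20, 34, 25, 49, 28]
  queue [27, 33] -> pop 27, enqueue [none], visited so far: [2, 21, 17, 23, 5, 20, 34, 25, 49, 28, 27]
  queue [33] -> pop 33, enqueue [none], visited so far: [2, 21, 17, 23, 5, 20, 34, 25, 49, 28, 27, 33]
Result: [2, 21, 17, 23, 5, 20, 34, 25, 49, 28, 27, 33]


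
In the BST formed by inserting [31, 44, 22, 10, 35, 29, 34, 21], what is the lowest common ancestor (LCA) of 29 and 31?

Tree insertion order: [31, 44, 22, 10, 35, 29, 34, 21]
Tree (level-order array): [31, 22, 44, 10, 29, 35, None, None, 21, None, None, 34]
In a BST, the LCA of p=29, q=31 is the first node v on the
root-to-leaf path with p <= v <= q (go left if both < v, right if both > v).
Walk from root:
  at 31: 29 <= 31 <= 31, this is the LCA
LCA = 31


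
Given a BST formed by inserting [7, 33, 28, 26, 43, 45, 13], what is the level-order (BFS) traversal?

Tree insertion order: [7, 33, 28, 26, 43, 45, 13]
Tree (level-order array): [7, None, 33, 28, 43, 26, None, None, 45, 13]
BFS from the root, enqueuing left then right child of each popped node:
  queue [7] -> pop 7, enqueue [33], visited so far: [7]
  queue [33] -> pop 33, enqueue [28, 43], visited so far: [7, 33]
  queue [28, 43] -> pop 28, enqueue [26], visited so far: [7, 33, 28]
  queue [43, 26] -> pop 43, enqueue [45], visited so far: [7, 33, 28, 43]
  queue [26, 45] -> pop 26, enqueue [13], visited so far: [7, 33, 28, 43, 26]
  queue [45, 13] -> pop 45, enqueue [none], visited so far: [7, 33, 28, 43, 26, 45]
  queue [13] -> pop 13, enqueue [none], visited so far: [7, 33, 28, 43, 26, 45, 13]
Result: [7, 33, 28, 43, 26, 45, 13]


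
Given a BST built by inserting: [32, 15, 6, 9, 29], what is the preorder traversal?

Tree insertion order: [32, 15, 6, 9, 29]
Tree (level-order array): [32, 15, None, 6, 29, None, 9]
Preorder traversal: [32, 15, 6, 9, 29]


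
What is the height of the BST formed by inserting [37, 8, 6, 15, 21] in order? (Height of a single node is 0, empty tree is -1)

Insertion order: [37, 8, 6, 15, 21]
Tree (level-order array): [37, 8, None, 6, 15, None, None, None, 21]
Compute height bottom-up (empty subtree = -1):
  height(6) = 1 + max(-1, -1) = 0
  height(21) = 1 + max(-1, -1) = 0
  height(15) = 1 + max(-1, 0) = 1
  height(8) = 1 + max(0, 1) = 2
  height(37) = 1 + max(2, -1) = 3
Height = 3


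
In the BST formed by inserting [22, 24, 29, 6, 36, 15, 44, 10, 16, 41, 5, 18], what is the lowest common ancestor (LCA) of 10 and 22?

Tree insertion order: [22, 24, 29, 6, 36, 15, 44, 10, 16, 41, 5, 18]
Tree (level-order array): [22, 6, 24, 5, 15, None, 29, None, None, 10, 16, None, 36, None, None, None, 18, None, 44, None, None, 41]
In a BST, the LCA of p=10, q=22 is the first node v on the
root-to-leaf path with p <= v <= q (go left if both < v, right if both > v).
Walk from root:
  at 22: 10 <= 22 <= 22, this is the LCA
LCA = 22


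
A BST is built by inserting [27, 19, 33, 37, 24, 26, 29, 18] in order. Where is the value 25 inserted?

Starting tree (level order): [27, 19, 33, 18, 24, 29, 37, None, None, None, 26]
Insertion path: 27 -> 19 -> 24 -> 26
Result: insert 25 as left child of 26
Final tree (level order): [27, 19, 33, 18, 24, 29, 37, None, None, None, 26, None, None, None, None, 25]


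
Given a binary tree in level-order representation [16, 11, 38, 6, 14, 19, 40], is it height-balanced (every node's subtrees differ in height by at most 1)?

Tree (level-order array): [16, 11, 38, 6, 14, 19, 40]
Definition: a tree is height-balanced if, at every node, |h(left) - h(right)| <= 1 (empty subtree has height -1).
Bottom-up per-node check:
  node 6: h_left=-1, h_right=-1, diff=0 [OK], height=0
  node 14: h_left=-1, h_right=-1, diff=0 [OK], height=0
  node 11: h_left=0, h_right=0, diff=0 [OK], height=1
  node 19: h_left=-1, h_right=-1, diff=0 [OK], height=0
  node 40: h_left=-1, h_right=-1, diff=0 [OK], height=0
  node 38: h_left=0, h_right=0, diff=0 [OK], height=1
  node 16: h_left=1, h_right=1, diff=0 [OK], height=2
All nodes satisfy the balance condition.
Result: Balanced


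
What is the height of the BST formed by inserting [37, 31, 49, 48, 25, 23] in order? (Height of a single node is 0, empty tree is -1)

Insertion order: [37, 31, 49, 48, 25, 23]
Tree (level-order array): [37, 31, 49, 25, None, 48, None, 23]
Compute height bottom-up (empty subtree = -1):
  height(23) = 1 + max(-1, -1) = 0
  height(25) = 1 + max(0, -1) = 1
  height(31) = 1 + max(1, -1) = 2
  height(48) = 1 + max(-1, -1) = 0
  height(49) = 1 + max(0, -1) = 1
  height(37) = 1 + max(2, 1) = 3
Height = 3


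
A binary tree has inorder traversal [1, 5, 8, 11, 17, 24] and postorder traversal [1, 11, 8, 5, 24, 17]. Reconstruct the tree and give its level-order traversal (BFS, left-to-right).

Inorder:   [1, 5, 8, 11, 17, 24]
Postorder: [1, 11, 8, 5, 24, 17]
Algorithm: postorder visits root last, so walk postorder right-to-left;
each value is the root of the current inorder slice — split it at that
value, recurse on the right subtree first, then the left.
Recursive splits:
  root=17; inorder splits into left=[1, 5, 8, 11], right=[24]
  root=24; inorder splits into left=[], right=[]
  root=5; inorder splits into left=[1], right=[8, 11]
  root=8; inorder splits into left=[], right=[11]
  root=11; inorder splits into left=[], right=[]
  root=1; inorder splits into left=[], right=[]
Reconstructed level-order: [17, 5, 24, 1, 8, 11]


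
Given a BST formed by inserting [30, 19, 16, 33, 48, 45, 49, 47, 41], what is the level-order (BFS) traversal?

Tree insertion order: [30, 19, 16, 33, 48, 45, 49, 47, 41]
Tree (level-order array): [30, 19, 33, 16, None, None, 48, None, None, 45, 49, 41, 47]
BFS from the root, enqueuing left then right child of each popped node:
  queue [30] -> pop 30, enqueue [19, 33], visited so far: [30]
  queue [19, 33] -> pop 19, enqueue [16], visited so far: [30, 19]
  queue [33, 16] -> pop 33, enqueue [48], visited so far: [30, 19, 33]
  queue [16, 48] -> pop 16, enqueue [none], visited so far: [30, 19, 33, 16]
  queue [48] -> pop 48, enqueue [45, 49], visited so far: [30, 19, 33, 16, 48]
  queue [45, 49] -> pop 45, enqueue [41, 47], visited so far: [30, 19, 33, 16, 48, 45]
  queue [49, 41, 47] -> pop 49, enqueue [none], visited so far: [30, 19, 33, 16, 48, 45, 49]
  queue [41, 47] -> pop 41, enqueue [none], visited so far: [30, 19, 33, 16, 48, 45, 49, 41]
  queue [47] -> pop 47, enqueue [none], visited so far: [30, 19, 33, 16, 48, 45, 49, 41, 47]
Result: [30, 19, 33, 16, 48, 45, 49, 41, 47]


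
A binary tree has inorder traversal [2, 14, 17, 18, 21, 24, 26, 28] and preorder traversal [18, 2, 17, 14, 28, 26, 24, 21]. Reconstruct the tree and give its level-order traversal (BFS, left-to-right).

Inorder:  [2, 14, 17, 18, 21, 24, 26, 28]
Preorder: [18, 2, 17, 14, 28, 26, 24, 21]
Algorithm: preorder visits root first, so consume preorder in order;
for each root, split the current inorder slice at that value into
left-subtree inorder and right-subtree inorder, then recurse.
Recursive splits:
  root=18; inorder splits into left=[2, 14, 17], right=[21, 24, 26, 28]
  root=2; inorder splits into left=[], right=[14, 17]
  root=17; inorder splits into left=[14], right=[]
  root=14; inorder splits into left=[], right=[]
  root=28; inorder splits into left=[21, 24, 26], right=[]
  root=26; inorder splits into left=[21, 24], right=[]
  root=24; inorder splits into left=[21], right=[]
  root=21; inorder splits into left=[], right=[]
Reconstructed level-order: [18, 2, 28, 17, 26, 14, 24, 21]


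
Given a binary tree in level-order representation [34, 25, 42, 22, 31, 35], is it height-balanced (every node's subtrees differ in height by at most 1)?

Tree (level-order array): [34, 25, 42, 22, 31, 35]
Definition: a tree is height-balanced if, at every node, |h(left) - h(right)| <= 1 (empty subtree has height -1).
Bottom-up per-node check:
  node 22: h_left=-1, h_right=-1, diff=0 [OK], height=0
  node 31: h_left=-1, h_right=-1, diff=0 [OK], height=0
  node 25: h_left=0, h_right=0, diff=0 [OK], height=1
  node 35: h_left=-1, h_right=-1, diff=0 [OK], height=0
  node 42: h_left=0, h_right=-1, diff=1 [OK], height=1
  node 34: h_left=1, h_right=1, diff=0 [OK], height=2
All nodes satisfy the balance condition.
Result: Balanced


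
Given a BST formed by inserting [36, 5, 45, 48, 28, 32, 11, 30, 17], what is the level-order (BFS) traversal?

Tree insertion order: [36, 5, 45, 48, 28, 32, 11, 30, 17]
Tree (level-order array): [36, 5, 45, None, 28, None, 48, 11, 32, None, None, None, 17, 30]
BFS from the root, enqueuing left then right child of each popped node:
  queue [36] -> pop 36, enqueue [5, 45], visited so far: [36]
  queue [5, 45] -> pop 5, enqueue [28], visited so far: [36, 5]
  queue [45, 28] -> pop 45, enqueue [48], visited so far: [36, 5, 45]
  queue [28, 48] -> pop 28, enqueue [11, 32], visited so far: [36, 5, 45, 28]
  queue [48, 11, 32] -> pop 48, enqueue [none], visited so far: [36, 5, 45, 28, 48]
  queue [11, 32] -> pop 11, enqueue [17], visited so far: [36, 5, 45, 28, 48, 11]
  queue [32, 17] -> pop 32, enqueue [30], visited so far: [36, 5, 45, 28, 48, 11, 32]
  queue [17, 30] -> pop 17, enqueue [none], visited so far: [36, 5, 45, 28, 48, 11, 32, 17]
  queue [30] -> pop 30, enqueue [none], visited so far: [36, 5, 45, 28, 48, 11, 32, 17, 30]
Result: [36, 5, 45, 28, 48, 11, 32, 17, 30]


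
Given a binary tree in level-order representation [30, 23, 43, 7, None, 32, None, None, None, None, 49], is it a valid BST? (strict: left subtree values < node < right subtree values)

Level-order array: [30, 23, 43, 7, None, 32, None, None, None, None, 49]
Validate using subtree bounds (lo, hi): at each node, require lo < value < hi,
then recurse left with hi=value and right with lo=value.
Preorder trace (stopping at first violation):
  at node 30 with bounds (-inf, +inf): OK
  at node 23 with bounds (-inf, 30): OK
  at node 7 with bounds (-inf, 23): OK
  at node 43 with bounds (30, +inf): OK
  at node 32 with bounds (30, 43): OK
  at node 49 with bounds (32, 43): VIOLATION
Node 49 violates its bound: not (32 < 49 < 43).
Result: Not a valid BST


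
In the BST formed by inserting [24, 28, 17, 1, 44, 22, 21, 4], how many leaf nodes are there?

Tree built from: [24, 28, 17, 1, 44, 22, 21, 4]
Tree (level-order array): [24, 17, 28, 1, 22, None, 44, None, 4, 21]
Rule: A leaf has 0 children.
Per-node child counts:
  node 24: 2 child(ren)
  node 17: 2 child(ren)
  node 1: 1 child(ren)
  node 4: 0 child(ren)
  node 22: 1 child(ren)
  node 21: 0 child(ren)
  node 28: 1 child(ren)
  node 44: 0 child(ren)
Matching nodes: [4, 21, 44]
Count of leaf nodes: 3


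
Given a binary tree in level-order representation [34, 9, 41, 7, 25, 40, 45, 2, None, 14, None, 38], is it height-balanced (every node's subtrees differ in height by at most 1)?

Tree (level-order array): [34, 9, 41, 7, 25, 40, 45, 2, None, 14, None, 38]
Definition: a tree is height-balanced if, at every node, |h(left) - h(right)| <= 1 (empty subtree has height -1).
Bottom-up per-node check:
  node 2: h_left=-1, h_right=-1, diff=0 [OK], height=0
  node 7: h_left=0, h_right=-1, diff=1 [OK], height=1
  node 14: h_left=-1, h_right=-1, diff=0 [OK], height=0
  node 25: h_left=0, h_right=-1, diff=1 [OK], height=1
  node 9: h_left=1, h_right=1, diff=0 [OK], height=2
  node 38: h_left=-1, h_right=-1, diff=0 [OK], height=0
  node 40: h_left=0, h_right=-1, diff=1 [OK], height=1
  node 45: h_left=-1, h_right=-1, diff=0 [OK], height=0
  node 41: h_left=1, h_right=0, diff=1 [OK], height=2
  node 34: h_left=2, h_right=2, diff=0 [OK], height=3
All nodes satisfy the balance condition.
Result: Balanced


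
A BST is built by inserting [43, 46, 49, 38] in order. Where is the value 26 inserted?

Starting tree (level order): [43, 38, 46, None, None, None, 49]
Insertion path: 43 -> 38
Result: insert 26 as left child of 38
Final tree (level order): [43, 38, 46, 26, None, None, 49]


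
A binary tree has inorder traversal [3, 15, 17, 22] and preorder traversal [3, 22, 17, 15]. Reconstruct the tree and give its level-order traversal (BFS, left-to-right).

Inorder:  [3, 15, 17, 22]
Preorder: [3, 22, 17, 15]
Algorithm: preorder visits root first, so consume preorder in order;
for each root, split the current inorder slice at that value into
left-subtree inorder and right-subtree inorder, then recurse.
Recursive splits:
  root=3; inorder splits into left=[], right=[15, 17, 22]
  root=22; inorder splits into left=[15, 17], right=[]
  root=17; inorder splits into left=[15], right=[]
  root=15; inorder splits into left=[], right=[]
Reconstructed level-order: [3, 22, 17, 15]


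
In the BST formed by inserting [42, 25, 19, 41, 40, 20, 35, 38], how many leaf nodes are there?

Tree built from: [42, 25, 19, 41, 40, 20, 35, 38]
Tree (level-order array): [42, 25, None, 19, 41, None, 20, 40, None, None, None, 35, None, None, 38]
Rule: A leaf has 0 children.
Per-node child counts:
  node 42: 1 child(ren)
  node 25: 2 child(ren)
  node 19: 1 child(ren)
  node 20: 0 child(ren)
  node 41: 1 child(ren)
  node 40: 1 child(ren)
  node 35: 1 child(ren)
  node 38: 0 child(ren)
Matching nodes: [20, 38]
Count of leaf nodes: 2


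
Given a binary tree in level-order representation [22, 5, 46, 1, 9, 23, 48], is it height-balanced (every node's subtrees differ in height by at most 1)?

Tree (level-order array): [22, 5, 46, 1, 9, 23, 48]
Definition: a tree is height-balanced if, at every node, |h(left) - h(right)| <= 1 (empty subtree has height -1).
Bottom-up per-node check:
  node 1: h_left=-1, h_right=-1, diff=0 [OK], height=0
  node 9: h_left=-1, h_right=-1, diff=0 [OK], height=0
  node 5: h_left=0, h_right=0, diff=0 [OK], height=1
  node 23: h_left=-1, h_right=-1, diff=0 [OK], height=0
  node 48: h_left=-1, h_right=-1, diff=0 [OK], height=0
  node 46: h_left=0, h_right=0, diff=0 [OK], height=1
  node 22: h_left=1, h_right=1, diff=0 [OK], height=2
All nodes satisfy the balance condition.
Result: Balanced


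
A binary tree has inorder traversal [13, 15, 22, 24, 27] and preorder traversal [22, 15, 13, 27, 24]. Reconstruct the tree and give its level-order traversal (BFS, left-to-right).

Inorder:  [13, 15, 22, 24, 27]
Preorder: [22, 15, 13, 27, 24]
Algorithm: preorder visits root first, so consume preorder in order;
for each root, split the current inorder slice at that value into
left-subtree inorder and right-subtree inorder, then recurse.
Recursive splits:
  root=22; inorder splits into left=[13, 15], right=[24, 27]
  root=15; inorder splits into left=[13], right=[]
  root=13; inorder splits into left=[], right=[]
  root=27; inorder splits into left=[24], right=[]
  root=24; inorder splits into left=[], right=[]
Reconstructed level-order: [22, 15, 27, 13, 24]


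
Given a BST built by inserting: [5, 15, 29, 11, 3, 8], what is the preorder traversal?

Tree insertion order: [5, 15, 29, 11, 3, 8]
Tree (level-order array): [5, 3, 15, None, None, 11, 29, 8]
Preorder traversal: [5, 3, 15, 11, 8, 29]


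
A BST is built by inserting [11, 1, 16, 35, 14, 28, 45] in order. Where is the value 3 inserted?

Starting tree (level order): [11, 1, 16, None, None, 14, 35, None, None, 28, 45]
Insertion path: 11 -> 1
Result: insert 3 as right child of 1
Final tree (level order): [11, 1, 16, None, 3, 14, 35, None, None, None, None, 28, 45]


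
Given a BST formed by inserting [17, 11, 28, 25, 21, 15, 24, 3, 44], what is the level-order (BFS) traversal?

Tree insertion order: [17, 11, 28, 25, 21, 15, 24, 3, 44]
Tree (level-order array): [17, 11, 28, 3, 15, 25, 44, None, None, None, None, 21, None, None, None, None, 24]
BFS from the root, enqueuing left then right child of each popped node:
  queue [17] -> pop 17, enqueue [11, 28], visited so far: [17]
  queue [11, 28] -> pop 11, enqueue [3, 15], visited so far: [17, 11]
  queue [28, 3, 15] -> pop 28, enqueue [25, 44], visited so far: [17, 11, 28]
  queue [3, 15, 25, 44] -> pop 3, enqueue [none], visited so far: [17, 11, 28, 3]
  queue [15, 25, 44] -> pop 15, enqueue [none], visited so far: [17, 11, 28, 3, 15]
  queue [25, 44] -> pop 25, enqueue [21], visited so far: [17, 11, 28, 3, 15, 25]
  queue [44, 21] -> pop 44, enqueue [none], visited so far: [17, 11, 28, 3, 15, 25, 44]
  queue [21] -> pop 21, enqueue [24], visited so far: [17, 11, 28, 3, 15, 25, 44, 21]
  queue [24] -> pop 24, enqueue [none], visited so far: [17, 11, 28, 3, 15, 25, 44, 21, 24]
Result: [17, 11, 28, 3, 15, 25, 44, 21, 24]


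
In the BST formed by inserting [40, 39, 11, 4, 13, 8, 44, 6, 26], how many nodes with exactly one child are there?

Tree built from: [40, 39, 11, 4, 13, 8, 44, 6, 26]
Tree (level-order array): [40, 39, 44, 11, None, None, None, 4, 13, None, 8, None, 26, 6]
Rule: These are nodes with exactly 1 non-null child.
Per-node child counts:
  node 40: 2 child(ren)
  node 39: 1 child(ren)
  node 11: 2 child(ren)
  node 4: 1 child(ren)
  node 8: 1 child(ren)
  node 6: 0 child(ren)
  node 13: 1 child(ren)
  node 26: 0 child(ren)
  node 44: 0 child(ren)
Matching nodes: [39, 4, 8, 13]
Count of nodes with exactly one child: 4


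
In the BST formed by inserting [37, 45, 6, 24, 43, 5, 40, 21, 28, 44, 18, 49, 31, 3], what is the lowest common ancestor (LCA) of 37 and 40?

Tree insertion order: [37, 45, 6, 24, 43, 5, 40, 21, 28, 44, 18, 49, 31, 3]
Tree (level-order array): [37, 6, 45, 5, 24, 43, 49, 3, None, 21, 28, 40, 44, None, None, None, None, 18, None, None, 31]
In a BST, the LCA of p=37, q=40 is the first node v on the
root-to-leaf path with p <= v <= q (go left if both < v, right if both > v).
Walk from root:
  at 37: 37 <= 37 <= 40, this is the LCA
LCA = 37


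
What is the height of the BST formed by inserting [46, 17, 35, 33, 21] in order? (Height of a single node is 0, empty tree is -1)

Insertion order: [46, 17, 35, 33, 21]
Tree (level-order array): [46, 17, None, None, 35, 33, None, 21]
Compute height bottom-up (empty subtree = -1):
  height(21) = 1 + max(-1, -1) = 0
  height(33) = 1 + max(0, -1) = 1
  height(35) = 1 + max(1, -1) = 2
  height(17) = 1 + max(-1, 2) = 3
  height(46) = 1 + max(3, -1) = 4
Height = 4


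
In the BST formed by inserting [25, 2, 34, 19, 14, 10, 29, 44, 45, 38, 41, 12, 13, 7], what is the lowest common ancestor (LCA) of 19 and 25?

Tree insertion order: [25, 2, 34, 19, 14, 10, 29, 44, 45, 38, 41, 12, 13, 7]
Tree (level-order array): [25, 2, 34, None, 19, 29, 44, 14, None, None, None, 38, 45, 10, None, None, 41, None, None, 7, 12, None, None, None, None, None, 13]
In a BST, the LCA of p=19, q=25 is the first node v on the
root-to-leaf path with p <= v <= q (go left if both < v, right if both > v).
Walk from root:
  at 25: 19 <= 25 <= 25, this is the LCA
LCA = 25


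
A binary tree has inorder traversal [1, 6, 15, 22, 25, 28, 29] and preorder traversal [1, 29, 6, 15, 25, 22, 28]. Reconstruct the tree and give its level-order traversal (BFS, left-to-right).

Inorder:  [1, 6, 15, 22, 25, 28, 29]
Preorder: [1, 29, 6, 15, 25, 22, 28]
Algorithm: preorder visits root first, so consume preorder in order;
for each root, split the current inorder slice at that value into
left-subtree inorder and right-subtree inorder, then recurse.
Recursive splits:
  root=1; inorder splits into left=[], right=[6, 15, 22, 25, 28, 29]
  root=29; inorder splits into left=[6, 15, 22, 25, 28], right=[]
  root=6; inorder splits into left=[], right=[15, 22, 25, 28]
  root=15; inorder splits into left=[], right=[22, 25, 28]
  root=25; inorder splits into left=[22], right=[28]
  root=22; inorder splits into left=[], right=[]
  root=28; inorder splits into left=[], right=[]
Reconstructed level-order: [1, 29, 6, 15, 25, 22, 28]


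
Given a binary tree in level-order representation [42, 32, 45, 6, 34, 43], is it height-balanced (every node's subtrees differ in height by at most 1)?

Tree (level-order array): [42, 32, 45, 6, 34, 43]
Definition: a tree is height-balanced if, at every node, |h(left) - h(right)| <= 1 (empty subtree has height -1).
Bottom-up per-node check:
  node 6: h_left=-1, h_right=-1, diff=0 [OK], height=0
  node 34: h_left=-1, h_right=-1, diff=0 [OK], height=0
  node 32: h_left=0, h_right=0, diff=0 [OK], height=1
  node 43: h_left=-1, h_right=-1, diff=0 [OK], height=0
  node 45: h_left=0, h_right=-1, diff=1 [OK], height=1
  node 42: h_left=1, h_right=1, diff=0 [OK], height=2
All nodes satisfy the balance condition.
Result: Balanced


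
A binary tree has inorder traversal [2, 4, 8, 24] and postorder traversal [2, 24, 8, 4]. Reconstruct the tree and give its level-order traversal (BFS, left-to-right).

Inorder:   [2, 4, 8, 24]
Postorder: [2, 24, 8, 4]
Algorithm: postorder visits root last, so walk postorder right-to-left;
each value is the root of the current inorder slice — split it at that
value, recurse on the right subtree first, then the left.
Recursive splits:
  root=4; inorder splits into left=[2], right=[8, 24]
  root=8; inorder splits into left=[], right=[24]
  root=24; inorder splits into left=[], right=[]
  root=2; inorder splits into left=[], right=[]
Reconstructed level-order: [4, 2, 8, 24]


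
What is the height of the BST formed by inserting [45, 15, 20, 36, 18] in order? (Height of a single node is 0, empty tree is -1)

Insertion order: [45, 15, 20, 36, 18]
Tree (level-order array): [45, 15, None, None, 20, 18, 36]
Compute height bottom-up (empty subtree = -1):
  height(18) = 1 + max(-1, -1) = 0
  height(36) = 1 + max(-1, -1) = 0
  height(20) = 1 + max(0, 0) = 1
  height(15) = 1 + max(-1, 1) = 2
  height(45) = 1 + max(2, -1) = 3
Height = 3


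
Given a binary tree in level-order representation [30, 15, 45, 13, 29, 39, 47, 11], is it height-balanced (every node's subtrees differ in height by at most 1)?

Tree (level-order array): [30, 15, 45, 13, 29, 39, 47, 11]
Definition: a tree is height-balanced if, at every node, |h(left) - h(right)| <= 1 (empty subtree has height -1).
Bottom-up per-node check:
  node 11: h_left=-1, h_right=-1, diff=0 [OK], height=0
  node 13: h_left=0, h_right=-1, diff=1 [OK], height=1
  node 29: h_left=-1, h_right=-1, diff=0 [OK], height=0
  node 15: h_left=1, h_right=0, diff=1 [OK], height=2
  node 39: h_left=-1, h_right=-1, diff=0 [OK], height=0
  node 47: h_left=-1, h_right=-1, diff=0 [OK], height=0
  node 45: h_left=0, h_right=0, diff=0 [OK], height=1
  node 30: h_left=2, h_right=1, diff=1 [OK], height=3
All nodes satisfy the balance condition.
Result: Balanced


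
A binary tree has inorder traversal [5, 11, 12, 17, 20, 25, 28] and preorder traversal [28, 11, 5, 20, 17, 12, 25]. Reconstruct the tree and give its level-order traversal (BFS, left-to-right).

Inorder:  [5, 11, 12, 17, 20, 25, 28]
Preorder: [28, 11, 5, 20, 17, 12, 25]
Algorithm: preorder visits root first, so consume preorder in order;
for each root, split the current inorder slice at that value into
left-subtree inorder and right-subtree inorder, then recurse.
Recursive splits:
  root=28; inorder splits into left=[5, 11, 12, 17, 20, 25], right=[]
  root=11; inorder splits into left=[5], right=[12, 17, 20, 25]
  root=5; inorder splits into left=[], right=[]
  root=20; inorder splits into left=[12, 17], right=[25]
  root=17; inorder splits into left=[12], right=[]
  root=12; inorder splits into left=[], right=[]
  root=25; inorder splits into left=[], right=[]
Reconstructed level-order: [28, 11, 5, 20, 17, 25, 12]


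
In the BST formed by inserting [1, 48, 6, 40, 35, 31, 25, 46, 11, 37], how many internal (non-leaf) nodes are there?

Tree built from: [1, 48, 6, 40, 35, 31, 25, 46, 11, 37]
Tree (level-order array): [1, None, 48, 6, None, None, 40, 35, 46, 31, 37, None, None, 25, None, None, None, 11]
Rule: An internal node has at least one child.
Per-node child counts:
  node 1: 1 child(ren)
  node 48: 1 child(ren)
  node 6: 1 child(ren)
  node 40: 2 child(ren)
  node 35: 2 child(ren)
  node 31: 1 child(ren)
  node 25: 1 child(ren)
  node 11: 0 child(ren)
  node 37: 0 child(ren)
  node 46: 0 child(ren)
Matching nodes: [1, 48, 6, 40, 35, 31, 25]
Count of internal (non-leaf) nodes: 7


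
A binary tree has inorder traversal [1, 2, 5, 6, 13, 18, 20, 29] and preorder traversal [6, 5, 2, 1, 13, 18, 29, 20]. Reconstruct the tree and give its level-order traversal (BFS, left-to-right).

Inorder:  [1, 2, 5, 6, 13, 18, 20, 29]
Preorder: [6, 5, 2, 1, 13, 18, 29, 20]
Algorithm: preorder visits root first, so consume preorder in order;
for each root, split the current inorder slice at that value into
left-subtree inorder and right-subtree inorder, then recurse.
Recursive splits:
  root=6; inorder splits into left=[1, 2, 5], right=[13, 18, 20, 29]
  root=5; inorder splits into left=[1, 2], right=[]
  root=2; inorder splits into left=[1], right=[]
  root=1; inorder splits into left=[], right=[]
  root=13; inorder splits into left=[], right=[18, 20, 29]
  root=18; inorder splits into left=[], right=[20, 29]
  root=29; inorder splits into left=[20], right=[]
  root=20; inorder splits into left=[], right=[]
Reconstructed level-order: [6, 5, 13, 2, 18, 1, 29, 20]


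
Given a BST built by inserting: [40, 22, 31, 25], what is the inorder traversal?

Tree insertion order: [40, 22, 31, 25]
Tree (level-order array): [40, 22, None, None, 31, 25]
Inorder traversal: [22, 25, 31, 40]


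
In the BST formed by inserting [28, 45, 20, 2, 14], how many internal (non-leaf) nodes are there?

Tree built from: [28, 45, 20, 2, 14]
Tree (level-order array): [28, 20, 45, 2, None, None, None, None, 14]
Rule: An internal node has at least one child.
Per-node child counts:
  node 28: 2 child(ren)
  node 20: 1 child(ren)
  node 2: 1 child(ren)
  node 14: 0 child(ren)
  node 45: 0 child(ren)
Matching nodes: [28, 20, 2]
Count of internal (non-leaf) nodes: 3


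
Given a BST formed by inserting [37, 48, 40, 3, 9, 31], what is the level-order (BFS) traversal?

Tree insertion order: [37, 48, 40, 3, 9, 31]
Tree (level-order array): [37, 3, 48, None, 9, 40, None, None, 31]
BFS from the root, enqueuing left then right child of each popped node:
  queue [37] -> pop 37, enqueue [3, 48], visited so far: [37]
  queue [3, 48] -> pop 3, enqueue [9], visited so far: [37, 3]
  queue [48, 9] -> pop 48, enqueue [40], visited so far: [37, 3, 48]
  queue [9, 40] -> pop 9, enqueue [31], visited so far: [37, 3, 48, 9]
  queue [40, 31] -> pop 40, enqueue [none], visited so far: [37, 3, 48, 9, 40]
  queue [31] -> pop 31, enqueue [none], visited so far: [37, 3, 48, 9, 40, 31]
Result: [37, 3, 48, 9, 40, 31]
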